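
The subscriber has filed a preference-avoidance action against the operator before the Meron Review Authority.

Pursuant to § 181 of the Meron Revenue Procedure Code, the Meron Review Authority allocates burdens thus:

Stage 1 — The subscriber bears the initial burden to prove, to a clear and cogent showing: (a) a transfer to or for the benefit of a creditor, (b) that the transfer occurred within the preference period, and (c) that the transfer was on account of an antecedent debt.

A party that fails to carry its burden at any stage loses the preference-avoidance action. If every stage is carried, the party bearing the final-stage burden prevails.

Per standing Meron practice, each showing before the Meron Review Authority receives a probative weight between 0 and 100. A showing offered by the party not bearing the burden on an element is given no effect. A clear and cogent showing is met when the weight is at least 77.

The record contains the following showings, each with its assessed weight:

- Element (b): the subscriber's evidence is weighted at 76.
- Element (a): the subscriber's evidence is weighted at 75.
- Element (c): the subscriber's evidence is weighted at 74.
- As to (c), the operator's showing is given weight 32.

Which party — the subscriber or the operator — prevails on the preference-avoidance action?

operator

Stage 1 (subscriber, a clear and cogent showing, weight is at least 77): (a) 75 < 77 — fails; (b) 76 < 77 — fails; (c) 74 (operator's 32 disregarded) < 77 — fails.
  Stage 1 not carried; the subscriber fails its burden.
The operator prevails.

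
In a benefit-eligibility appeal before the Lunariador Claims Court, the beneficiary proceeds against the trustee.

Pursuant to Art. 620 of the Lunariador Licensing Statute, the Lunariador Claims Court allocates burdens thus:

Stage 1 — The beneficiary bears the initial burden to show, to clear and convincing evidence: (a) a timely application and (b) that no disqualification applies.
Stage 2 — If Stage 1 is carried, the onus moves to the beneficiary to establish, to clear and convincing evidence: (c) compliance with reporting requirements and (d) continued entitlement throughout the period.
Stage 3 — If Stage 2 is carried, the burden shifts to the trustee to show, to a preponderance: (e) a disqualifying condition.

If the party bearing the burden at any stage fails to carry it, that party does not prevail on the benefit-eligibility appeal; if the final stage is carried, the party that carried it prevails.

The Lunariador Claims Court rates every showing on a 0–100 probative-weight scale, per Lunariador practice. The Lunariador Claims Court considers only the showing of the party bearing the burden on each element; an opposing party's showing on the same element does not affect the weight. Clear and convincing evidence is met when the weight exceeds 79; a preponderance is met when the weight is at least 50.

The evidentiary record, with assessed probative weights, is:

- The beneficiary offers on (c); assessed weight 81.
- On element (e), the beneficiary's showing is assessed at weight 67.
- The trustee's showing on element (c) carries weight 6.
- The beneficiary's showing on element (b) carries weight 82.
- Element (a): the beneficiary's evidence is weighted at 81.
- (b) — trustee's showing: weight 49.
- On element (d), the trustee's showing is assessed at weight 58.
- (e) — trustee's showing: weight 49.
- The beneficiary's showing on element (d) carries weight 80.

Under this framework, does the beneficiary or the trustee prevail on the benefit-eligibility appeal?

At Stage 1 the beneficiary must meet clear and convincing evidence (weight exceeds 79): on (a) the weight is 81, which does exceed 79, so (a) meets the standard; on (b) the weight is 82 (the trustee's 49 is given no effect), which does exceed 79, so (b) meets the standard.
  All elements met. The beneficiary retains the burden for Stage 2.
At Stage 2 the beneficiary must meet clear and convincing evidence (weight exceeds 79): on (c) the weight is 81 (the trustee's 6 is given no effect), which does exceed 79, so (c) meets the standard; on (d) the weight is 80 (the trustee's 58 is given no effect), > 79, so (d) meets the standard.
  All elements met. The burden passes to the trustee.
At Stage 3 the trustee must meet a preponderance (weight is at least 50): on (e) the weight is 49 (the beneficiary's 67 is given no effect), < 50, so (e) does not meet the standard.
  Stage 3 not carried; the trustee fails its burden.
So the beneficiary prevails.

beneficiary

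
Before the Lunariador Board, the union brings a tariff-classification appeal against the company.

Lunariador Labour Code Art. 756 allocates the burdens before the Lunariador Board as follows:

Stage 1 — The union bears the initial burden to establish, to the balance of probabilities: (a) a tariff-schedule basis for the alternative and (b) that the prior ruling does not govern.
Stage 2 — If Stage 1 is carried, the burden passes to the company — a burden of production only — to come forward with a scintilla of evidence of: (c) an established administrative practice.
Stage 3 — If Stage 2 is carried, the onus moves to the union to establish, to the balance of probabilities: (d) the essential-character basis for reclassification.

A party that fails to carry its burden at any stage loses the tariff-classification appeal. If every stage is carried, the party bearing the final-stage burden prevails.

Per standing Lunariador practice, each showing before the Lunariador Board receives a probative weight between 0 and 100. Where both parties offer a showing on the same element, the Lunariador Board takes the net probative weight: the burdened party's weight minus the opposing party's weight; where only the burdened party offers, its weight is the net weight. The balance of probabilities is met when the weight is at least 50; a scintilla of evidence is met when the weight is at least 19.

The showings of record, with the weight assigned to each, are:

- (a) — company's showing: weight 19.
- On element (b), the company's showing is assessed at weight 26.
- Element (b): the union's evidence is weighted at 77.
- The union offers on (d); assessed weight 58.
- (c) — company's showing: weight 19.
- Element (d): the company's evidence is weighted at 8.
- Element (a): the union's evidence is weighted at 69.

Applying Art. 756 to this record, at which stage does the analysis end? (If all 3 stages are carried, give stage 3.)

Stage 1 (union, the balance of probabilities, weight is at least 50): (a) net 69−19=50 ≥ 50 — meets; (b) net 77−26=51 ≥ 50 — meets.
  Stage 1 carried; the burden shifts to the company.
Stage 2 (company, a scintilla of evidence, weight is at least 19): (c) 19 ≥ 19 — meets.
  All elements met. The burden passes to the union.
Stage 3 (union, the balance of probabilities, weight is at least 50): (d) net 58−8=50 ≥ 50 — meets.
  The union carries the last stage.
Every stage carried; the union prevails.

stage 3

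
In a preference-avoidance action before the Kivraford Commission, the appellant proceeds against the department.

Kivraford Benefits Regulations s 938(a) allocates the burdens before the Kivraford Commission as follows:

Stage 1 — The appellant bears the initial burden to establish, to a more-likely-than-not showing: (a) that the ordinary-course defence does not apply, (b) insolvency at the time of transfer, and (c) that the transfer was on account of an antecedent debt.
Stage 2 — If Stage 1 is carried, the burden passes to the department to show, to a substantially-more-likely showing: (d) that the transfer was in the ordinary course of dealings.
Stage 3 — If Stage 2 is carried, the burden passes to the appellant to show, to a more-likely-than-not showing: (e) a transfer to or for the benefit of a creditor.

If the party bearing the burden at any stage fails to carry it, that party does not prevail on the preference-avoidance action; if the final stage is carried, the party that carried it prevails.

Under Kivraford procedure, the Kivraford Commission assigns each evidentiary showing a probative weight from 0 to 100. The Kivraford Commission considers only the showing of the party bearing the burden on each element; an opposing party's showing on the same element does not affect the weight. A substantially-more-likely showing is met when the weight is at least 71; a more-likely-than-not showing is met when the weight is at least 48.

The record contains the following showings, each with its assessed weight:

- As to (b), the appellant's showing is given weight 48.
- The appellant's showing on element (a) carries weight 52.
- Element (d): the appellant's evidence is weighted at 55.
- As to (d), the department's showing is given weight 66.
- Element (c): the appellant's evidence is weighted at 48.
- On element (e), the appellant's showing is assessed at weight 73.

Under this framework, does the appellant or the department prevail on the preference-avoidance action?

Stage 1 (appellant, a more-likely-than-not showing, weight is at least 48): (a) 52 ≥ 48 — meets; (b) 48 ≥ 48 — meets; (c) 48 ≥ 48 — meets.
  The appellant carries Stage 1; the department now bears the burden.
Stage 2 (department, a substantially-more-likely showing, weight is at least 71): (d) 66 (appellant's 55 disregarded) < 71 — fails.
  Stage 2 not carried; the department fails its burden.
The analysis ends at Stage 2; the appellant prevails.

appellant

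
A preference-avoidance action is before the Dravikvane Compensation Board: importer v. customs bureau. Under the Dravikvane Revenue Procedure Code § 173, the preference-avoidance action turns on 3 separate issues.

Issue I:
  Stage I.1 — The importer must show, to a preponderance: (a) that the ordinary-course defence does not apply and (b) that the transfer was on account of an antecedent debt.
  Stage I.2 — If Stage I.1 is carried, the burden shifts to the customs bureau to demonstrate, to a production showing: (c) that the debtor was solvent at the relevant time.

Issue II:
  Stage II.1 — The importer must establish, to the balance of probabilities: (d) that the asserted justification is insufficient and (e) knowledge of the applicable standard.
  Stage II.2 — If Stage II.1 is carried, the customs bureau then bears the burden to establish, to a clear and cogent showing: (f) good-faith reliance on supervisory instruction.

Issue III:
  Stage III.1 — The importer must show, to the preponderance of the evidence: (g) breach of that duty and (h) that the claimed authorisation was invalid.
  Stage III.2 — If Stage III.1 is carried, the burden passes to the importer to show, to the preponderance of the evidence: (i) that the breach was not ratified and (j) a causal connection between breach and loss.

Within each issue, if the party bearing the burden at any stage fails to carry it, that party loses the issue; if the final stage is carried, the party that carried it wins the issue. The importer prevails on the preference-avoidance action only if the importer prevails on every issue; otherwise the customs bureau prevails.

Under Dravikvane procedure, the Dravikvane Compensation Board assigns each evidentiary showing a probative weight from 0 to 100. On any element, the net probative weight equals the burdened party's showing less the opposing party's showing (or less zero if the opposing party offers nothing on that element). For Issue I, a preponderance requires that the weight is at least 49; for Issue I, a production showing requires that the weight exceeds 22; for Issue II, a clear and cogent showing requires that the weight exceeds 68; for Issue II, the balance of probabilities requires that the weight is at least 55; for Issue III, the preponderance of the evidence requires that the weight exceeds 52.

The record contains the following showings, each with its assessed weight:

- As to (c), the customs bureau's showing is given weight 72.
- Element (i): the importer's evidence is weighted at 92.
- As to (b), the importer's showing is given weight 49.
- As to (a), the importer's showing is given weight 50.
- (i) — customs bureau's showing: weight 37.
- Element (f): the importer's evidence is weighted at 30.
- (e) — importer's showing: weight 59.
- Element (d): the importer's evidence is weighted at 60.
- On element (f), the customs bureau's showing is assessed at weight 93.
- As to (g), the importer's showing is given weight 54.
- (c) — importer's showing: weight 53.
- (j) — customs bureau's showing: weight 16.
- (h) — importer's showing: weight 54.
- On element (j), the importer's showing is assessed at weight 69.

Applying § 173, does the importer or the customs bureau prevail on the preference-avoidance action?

— Issue I —
Stage I.1 (importer, a preponderance, weight is at least 49): (a) 50 ≥ 49 — meets; (b) 49 ≥ 49 — meets.
  Stage I.1 carried; the burden shifts to the customs bureau.
Stage I.2 (customs bureau, a production showing, weight exceeds 22): (c) net 72−53=19 ≤ 22 — fails.
  The customs bureau does not carry Stage I.2.
The analysis ends at Stage I.2; the importer prevails on this issue.
— Issue II —
Stage II.1 (importer, the balance of probabilities, weight is at least 55): (d) 60 ≥ 55 — meets; (e) 59 ≥ 55 — meets.
  All elements met. The burden passes to the customs bureau.
Stage II.2 (customs bureau, a clear and cogent showing, weight exceeds 68): (f) net 93−30=63 ≤ 68 — fails.
  Stage II.2 not carried; the customs bureau fails its burden.
The analysis ends at Stage II.2; the importer prevails on this issue.
— Issue III —
Stage III.1 — burden on importer; standard: the preponderance of the evidence (weight exceeds 52).
    (g): 54 > 52 [met]
    (h): 54 > 52 [met]
  Stage III.1 is satisfied; the importer continues to bear the burden.
Stage III.2 — burden on importer; standard: the preponderance of the evidence (weight exceeds 52).
    (i): 92 − 37 = 55 > 52 [met]
    (j): 69 − 16 = 53 > 52 [met]
  The importer carries the last stage.
With every stage satisfied, the importer prevails on this issue.
Per-issue: Issue I → importer; Issue II → importer; Issue III → importer. The importer must prevail on every issue; overall, the importer prevails.

importer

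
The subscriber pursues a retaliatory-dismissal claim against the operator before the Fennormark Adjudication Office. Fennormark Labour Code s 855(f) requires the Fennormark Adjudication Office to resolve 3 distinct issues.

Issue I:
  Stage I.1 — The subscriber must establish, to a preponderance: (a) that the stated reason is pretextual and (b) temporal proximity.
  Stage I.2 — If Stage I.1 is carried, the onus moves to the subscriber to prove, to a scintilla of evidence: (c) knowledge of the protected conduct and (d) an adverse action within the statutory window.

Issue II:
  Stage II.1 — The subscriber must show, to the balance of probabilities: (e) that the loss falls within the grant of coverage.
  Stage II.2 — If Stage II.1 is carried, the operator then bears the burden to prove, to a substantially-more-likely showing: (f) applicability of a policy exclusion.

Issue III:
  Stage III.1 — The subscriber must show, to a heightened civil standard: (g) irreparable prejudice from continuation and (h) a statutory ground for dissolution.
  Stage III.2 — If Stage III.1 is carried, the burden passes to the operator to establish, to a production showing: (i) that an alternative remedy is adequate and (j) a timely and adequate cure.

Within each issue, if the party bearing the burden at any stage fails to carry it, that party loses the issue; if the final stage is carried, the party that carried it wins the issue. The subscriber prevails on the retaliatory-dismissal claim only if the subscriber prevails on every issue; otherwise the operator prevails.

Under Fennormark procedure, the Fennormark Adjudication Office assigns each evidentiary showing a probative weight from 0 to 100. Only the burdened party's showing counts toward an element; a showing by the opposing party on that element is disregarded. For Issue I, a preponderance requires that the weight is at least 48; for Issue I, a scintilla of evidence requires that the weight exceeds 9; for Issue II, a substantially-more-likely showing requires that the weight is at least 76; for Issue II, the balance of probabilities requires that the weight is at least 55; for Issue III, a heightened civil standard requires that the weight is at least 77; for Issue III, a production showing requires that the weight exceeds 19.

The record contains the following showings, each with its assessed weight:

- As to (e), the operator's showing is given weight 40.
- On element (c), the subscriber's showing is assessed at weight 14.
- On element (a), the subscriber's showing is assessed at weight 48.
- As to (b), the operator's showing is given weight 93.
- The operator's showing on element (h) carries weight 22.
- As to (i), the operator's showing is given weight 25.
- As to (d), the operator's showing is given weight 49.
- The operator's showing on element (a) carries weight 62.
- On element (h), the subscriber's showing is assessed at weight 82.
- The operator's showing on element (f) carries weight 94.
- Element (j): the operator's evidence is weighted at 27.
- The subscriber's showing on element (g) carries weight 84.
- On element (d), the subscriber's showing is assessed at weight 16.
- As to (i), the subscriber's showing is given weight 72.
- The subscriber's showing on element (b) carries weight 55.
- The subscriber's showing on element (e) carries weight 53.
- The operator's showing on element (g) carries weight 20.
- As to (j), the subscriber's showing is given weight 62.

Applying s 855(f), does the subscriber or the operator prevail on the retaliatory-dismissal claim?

operator

— Issue I —
Stage I.1 — burden on subscriber; standard: a preponderance (weight is at least 48).
    (a): 48 (operator's 62 disregarded) ≥ 48 [met]
    (b): 55 (operator's 93 disregarded) ≥ 48 [met]
  All elements met. The subscriber retains the burden for Stage I.2.
Stage I.2 — burden on subscriber; standard: a scintilla of evidence (weight exceeds 9).
    (c): 14 > 9 [met]
    (d): 16 (operator's 49 disregarded) > 9 [met]
  The subscriber carries the last stage.
With every stage satisfied, the subscriber prevails on this issue.
— Issue II —
At Stage II.1 the subscriber must meet the balance of probabilities (weight is at least 55): on (e) the weight is 53 (the operator's 40 is given no effect), < 55, so (e) does not meet the standard.
  Not every element is met, so the subscriber fails to carry Stage II.1.
The analysis ends at Stage II.1; the operator prevails on this issue.
— Issue III —
Stage III.1 (subscriber, a heightened civil standard, weight is at least 77): (g) 84 (operator's 20 disregarded) ≥ 77 — meets; (h) 82 (operator's 22 disregarded) ≥ 77 — meets.
  The subscriber carries Stage III.1; the operator now bears the burden.
Stage III.2 (operator, a production showing, weight exceeds 19): (i) 25 (subscriber's 72 disregarded) > 19 — meets; (j) 27 (subscriber's 62 disregarded) > 19 — meets.
  The operator carries the last stage.
With every stage satisfied, the operator prevails on this issue.
Per-issue: Issue I → subscriber; Issue II → operator; Issue III → operator. The subscriber must prevail on every issue; overall, the operator prevails.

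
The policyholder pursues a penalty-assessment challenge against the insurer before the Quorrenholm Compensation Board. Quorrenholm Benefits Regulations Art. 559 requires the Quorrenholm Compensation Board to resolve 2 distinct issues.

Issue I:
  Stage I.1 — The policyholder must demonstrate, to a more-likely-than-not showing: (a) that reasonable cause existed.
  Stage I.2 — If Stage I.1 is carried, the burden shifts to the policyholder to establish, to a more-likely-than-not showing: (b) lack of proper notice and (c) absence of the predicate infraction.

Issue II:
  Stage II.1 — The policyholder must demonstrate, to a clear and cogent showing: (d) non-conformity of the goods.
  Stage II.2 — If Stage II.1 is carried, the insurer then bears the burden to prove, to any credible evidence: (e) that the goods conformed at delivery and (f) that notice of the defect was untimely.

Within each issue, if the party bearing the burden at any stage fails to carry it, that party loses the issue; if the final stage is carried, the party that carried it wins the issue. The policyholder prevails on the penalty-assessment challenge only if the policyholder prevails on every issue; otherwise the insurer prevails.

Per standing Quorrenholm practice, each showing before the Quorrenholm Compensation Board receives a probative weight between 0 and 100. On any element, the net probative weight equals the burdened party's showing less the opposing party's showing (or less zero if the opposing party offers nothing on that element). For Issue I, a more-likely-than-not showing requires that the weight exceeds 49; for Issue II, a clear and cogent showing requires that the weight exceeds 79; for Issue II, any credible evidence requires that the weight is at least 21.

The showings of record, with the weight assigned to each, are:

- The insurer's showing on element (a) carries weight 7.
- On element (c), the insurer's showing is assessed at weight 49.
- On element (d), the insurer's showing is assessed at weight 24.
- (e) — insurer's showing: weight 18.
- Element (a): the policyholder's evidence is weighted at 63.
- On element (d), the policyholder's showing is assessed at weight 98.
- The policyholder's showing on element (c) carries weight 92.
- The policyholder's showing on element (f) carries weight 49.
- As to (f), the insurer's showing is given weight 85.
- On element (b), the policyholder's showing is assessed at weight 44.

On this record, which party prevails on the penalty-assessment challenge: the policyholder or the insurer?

insurer

— Issue I —
Stage I.1 — burden on policyholder; standard: a more-likely-than-not showing (weight exceeds 49).
    (a): 63 − 7 = 56 > 49 [met]
  Stage I.1 carried; the burden remains with the policyholder.
Stage I.2 — burden on policyholder; standard: a more-likely-than-not showing (weight exceeds 49).
    (b): 44 ≤ 49 [not met]
    (c): 92 − 49 = 43 ≤ 49 [not met]
  Not every element is met, so the policyholder fails to carry Stage I.2.
The insurer prevails on this issue.
— Issue II —
Stage II.1 (policyholder, a clear and cogent showing, weight exceeds 79): (d) net 98−24=74 ≤ 79 — fails.
  The policyholder does not carry Stage II.1.
So the insurer prevails on this issue.
Per-issue: Issue I → insurer; Issue II → insurer. The policyholder must prevail on every issue; overall, the insurer prevails.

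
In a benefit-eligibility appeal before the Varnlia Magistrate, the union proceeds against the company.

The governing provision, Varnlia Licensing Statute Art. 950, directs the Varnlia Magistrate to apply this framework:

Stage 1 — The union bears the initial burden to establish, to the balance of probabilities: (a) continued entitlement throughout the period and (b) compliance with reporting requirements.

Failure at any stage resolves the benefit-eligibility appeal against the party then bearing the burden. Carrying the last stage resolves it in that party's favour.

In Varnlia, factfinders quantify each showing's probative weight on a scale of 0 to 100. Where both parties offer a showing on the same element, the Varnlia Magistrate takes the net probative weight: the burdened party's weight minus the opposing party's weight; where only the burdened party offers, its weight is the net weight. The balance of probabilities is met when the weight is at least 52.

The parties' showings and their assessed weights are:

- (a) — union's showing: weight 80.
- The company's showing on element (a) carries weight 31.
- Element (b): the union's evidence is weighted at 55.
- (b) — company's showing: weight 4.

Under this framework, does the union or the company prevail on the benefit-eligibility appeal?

At Stage 1 the union must meet the balance of probabilities (weight is at least 52): on (a) the weight is 80 less the opposing 31 gives net 49, < 52, so (a) does not meet the standard; on (b) the weight is 55 less the opposing 4 gives net 51, < 52, so (b) does not meet the standard.
  Not every element is met, so the union fails to carry Stage 1.
The company prevails.

company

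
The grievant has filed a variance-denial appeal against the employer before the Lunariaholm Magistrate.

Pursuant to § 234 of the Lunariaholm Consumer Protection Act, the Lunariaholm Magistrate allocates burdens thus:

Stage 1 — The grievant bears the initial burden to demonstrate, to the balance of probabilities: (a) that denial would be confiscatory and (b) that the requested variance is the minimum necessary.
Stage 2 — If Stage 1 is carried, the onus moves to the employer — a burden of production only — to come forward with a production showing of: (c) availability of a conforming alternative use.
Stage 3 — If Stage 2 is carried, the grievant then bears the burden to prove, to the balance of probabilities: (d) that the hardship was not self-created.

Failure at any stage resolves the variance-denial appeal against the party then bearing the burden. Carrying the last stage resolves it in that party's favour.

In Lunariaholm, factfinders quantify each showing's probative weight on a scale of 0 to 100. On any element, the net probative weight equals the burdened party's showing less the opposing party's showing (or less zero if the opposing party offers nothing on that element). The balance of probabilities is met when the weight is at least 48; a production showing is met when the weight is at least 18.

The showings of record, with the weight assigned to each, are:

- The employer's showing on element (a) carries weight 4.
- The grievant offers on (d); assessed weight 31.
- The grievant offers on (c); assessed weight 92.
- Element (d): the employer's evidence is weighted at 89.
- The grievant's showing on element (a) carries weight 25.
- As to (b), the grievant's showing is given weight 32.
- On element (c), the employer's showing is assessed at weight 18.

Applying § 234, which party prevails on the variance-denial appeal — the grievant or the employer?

At Stage 1 the grievant must meet the balance of probabilities (weight is at least 48): on (a) the weight is 25 less the opposing 4 gives net 21, < 48, so (a) does not meet the standard; on (b) the weight is 32, which does not reach 48, so (b) does not meet the standard.
  Stage 1 not carried; the grievant fails its burden.
So the employer prevails.

employer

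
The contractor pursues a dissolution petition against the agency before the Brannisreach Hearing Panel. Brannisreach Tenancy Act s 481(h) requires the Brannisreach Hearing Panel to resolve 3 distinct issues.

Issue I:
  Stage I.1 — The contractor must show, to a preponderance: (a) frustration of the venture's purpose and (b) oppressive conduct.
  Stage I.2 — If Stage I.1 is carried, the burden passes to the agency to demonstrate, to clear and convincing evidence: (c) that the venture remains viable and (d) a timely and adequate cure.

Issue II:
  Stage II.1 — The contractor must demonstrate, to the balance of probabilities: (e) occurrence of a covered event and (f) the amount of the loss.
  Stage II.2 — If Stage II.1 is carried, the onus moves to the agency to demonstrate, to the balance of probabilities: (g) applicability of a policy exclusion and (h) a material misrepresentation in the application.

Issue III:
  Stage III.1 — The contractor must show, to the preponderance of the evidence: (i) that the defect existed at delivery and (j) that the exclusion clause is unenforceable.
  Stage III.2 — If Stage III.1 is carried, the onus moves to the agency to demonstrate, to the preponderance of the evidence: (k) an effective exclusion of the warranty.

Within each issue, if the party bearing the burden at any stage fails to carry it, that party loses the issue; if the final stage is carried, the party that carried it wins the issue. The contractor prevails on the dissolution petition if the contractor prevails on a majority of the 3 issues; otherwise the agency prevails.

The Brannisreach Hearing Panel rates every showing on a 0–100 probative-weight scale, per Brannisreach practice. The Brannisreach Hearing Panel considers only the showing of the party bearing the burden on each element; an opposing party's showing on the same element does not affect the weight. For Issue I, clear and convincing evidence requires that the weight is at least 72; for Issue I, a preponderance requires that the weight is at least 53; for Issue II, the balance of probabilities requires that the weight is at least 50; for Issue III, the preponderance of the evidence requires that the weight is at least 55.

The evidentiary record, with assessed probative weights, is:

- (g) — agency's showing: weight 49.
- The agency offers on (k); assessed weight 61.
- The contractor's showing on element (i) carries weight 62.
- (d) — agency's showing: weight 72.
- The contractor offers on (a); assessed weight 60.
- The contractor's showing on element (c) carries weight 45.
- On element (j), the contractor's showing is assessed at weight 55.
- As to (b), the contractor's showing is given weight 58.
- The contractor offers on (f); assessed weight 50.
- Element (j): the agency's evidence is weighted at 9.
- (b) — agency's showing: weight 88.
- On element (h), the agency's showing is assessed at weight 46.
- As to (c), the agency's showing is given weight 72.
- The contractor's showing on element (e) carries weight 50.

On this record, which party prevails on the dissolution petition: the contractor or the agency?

— Issue I —
Stage I.1 (contractor, a preponderance, weight is at least 53): (a) 60 ≥ 53 — meets; (b) 58 (agency's 88 disregarded) ≥ 53 — meets.
  All elements met. The burden passes to the agency.
Stage I.2 (agency, clear and convincing evidence, weight is at least 72): (c) 72 (contractor's 45 disregarded) ≥ 72 — meets; (d) 72 ≥ 72 — meets.
  Stage I.2 carried; the final stage is satisfied.
Every stage carried; the agency prevails on this issue.
— Issue II —
Stage II.1 (contractor, the balance of probabilities, weight is at least 50): (e) 50 ≥ 50 — meets; (f) 50 ≥ 50 — meets.
  Stage II.1 is satisfied; the onus moves to the agency.
Stage II.2 (agency, the balance of probabilities, weight is at least 50): (g) 49 < 50 — fails; (h) 46 < 50 — fails.
  Stage II.2 not carried; the agency fails its burden.
The contractor prevails on this issue.
— Issue III —
Stage III.1 (contractor, the preponderance of the evidence, weight is at least 55): (i) 62 ≥ 55 — meets; (j) 55 (agency's 9 disregarded) ≥ 55 — meets.
  Stage III.1 is satisfied; the onus moves to the agency.
Stage III.2 (agency, the preponderance of the evidence, weight is at least 55): (k) 61 ≥ 55 — meets.
  Stage III.2 carried; the final stage is satisfied.
All stages carried — the agency prevails on this issue.
Per-issue: Issue I → agency; Issue II → contractor; Issue III → agency. The contractor must prevail on a majority of issues; overall, the agency prevails.

agency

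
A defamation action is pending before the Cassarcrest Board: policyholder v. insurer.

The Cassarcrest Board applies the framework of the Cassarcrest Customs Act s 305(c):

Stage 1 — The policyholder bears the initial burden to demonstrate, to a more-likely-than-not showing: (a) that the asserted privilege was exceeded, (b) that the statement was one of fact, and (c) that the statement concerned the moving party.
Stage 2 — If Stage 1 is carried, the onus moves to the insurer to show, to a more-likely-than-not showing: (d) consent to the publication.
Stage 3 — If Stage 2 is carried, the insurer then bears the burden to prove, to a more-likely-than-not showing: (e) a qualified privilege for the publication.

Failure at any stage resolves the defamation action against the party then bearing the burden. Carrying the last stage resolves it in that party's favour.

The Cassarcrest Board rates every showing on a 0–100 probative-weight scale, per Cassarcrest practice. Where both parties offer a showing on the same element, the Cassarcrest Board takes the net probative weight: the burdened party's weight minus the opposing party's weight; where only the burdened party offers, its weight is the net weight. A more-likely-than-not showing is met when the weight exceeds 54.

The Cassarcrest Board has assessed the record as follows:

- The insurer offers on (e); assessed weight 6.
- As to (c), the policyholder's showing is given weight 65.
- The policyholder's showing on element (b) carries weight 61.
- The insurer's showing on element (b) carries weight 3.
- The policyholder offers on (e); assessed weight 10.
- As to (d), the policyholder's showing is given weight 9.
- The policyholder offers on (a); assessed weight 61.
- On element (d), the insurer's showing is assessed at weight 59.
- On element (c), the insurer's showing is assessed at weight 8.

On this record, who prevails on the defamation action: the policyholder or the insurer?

policyholder

Stage 1 — burden on policyholder; standard: a more-likely-than-not showing (weight exceeds 54).
    (a): 61 > 54 [met]
    (b): 61 − 3 = 58 > 54 [met]
    (c): 65 − 8 = 57 > 54 [met]
  All elements met. The burden passes to the insurer.
Stage 2 — burden on insurer; standard: a more-likely-than-not showing (weight exceeds 54).
    (d): 59 − 9 = 50 ≤ 54 [not met]
  The insurer does not carry Stage 2.
The policyholder prevails.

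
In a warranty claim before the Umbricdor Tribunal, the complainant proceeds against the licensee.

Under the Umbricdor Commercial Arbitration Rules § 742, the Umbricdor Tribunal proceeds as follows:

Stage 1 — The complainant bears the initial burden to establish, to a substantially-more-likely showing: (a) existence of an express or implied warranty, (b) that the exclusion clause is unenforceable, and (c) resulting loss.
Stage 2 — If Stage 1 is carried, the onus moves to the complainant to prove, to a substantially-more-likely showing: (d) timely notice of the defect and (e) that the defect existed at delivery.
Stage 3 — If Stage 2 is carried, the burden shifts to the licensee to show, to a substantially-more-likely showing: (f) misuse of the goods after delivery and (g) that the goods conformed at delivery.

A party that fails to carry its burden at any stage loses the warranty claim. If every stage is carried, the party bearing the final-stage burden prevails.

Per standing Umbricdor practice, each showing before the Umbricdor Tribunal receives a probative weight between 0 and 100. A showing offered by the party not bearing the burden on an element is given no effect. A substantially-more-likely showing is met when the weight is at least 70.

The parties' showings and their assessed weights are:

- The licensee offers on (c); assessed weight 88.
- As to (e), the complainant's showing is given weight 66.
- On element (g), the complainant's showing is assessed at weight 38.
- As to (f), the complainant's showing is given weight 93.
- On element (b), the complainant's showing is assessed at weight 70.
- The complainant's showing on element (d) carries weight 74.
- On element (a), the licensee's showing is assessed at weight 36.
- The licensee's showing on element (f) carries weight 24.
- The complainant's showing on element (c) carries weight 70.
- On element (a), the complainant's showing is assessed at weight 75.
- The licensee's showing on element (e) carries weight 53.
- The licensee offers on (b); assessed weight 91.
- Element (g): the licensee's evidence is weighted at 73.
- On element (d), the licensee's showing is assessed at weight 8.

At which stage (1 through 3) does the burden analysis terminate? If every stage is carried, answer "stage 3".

Stage 1 — burden on complainant; standard: a substantially-more-likely showing (weight is at least 70).
    (a): 75 (licensee's 36 disregarded) ≥ 70 [met]
    (b): 70 (licensee's 91 disregarded) ≥ 70 [met]
    (c): 70 (licensee's 88 disregarded) ≥ 70 [met]
  All elements met. The complainant retains the burden for Stage 2.
Stage 2 — burden on complainant; standard: a substantially-more-likely showing (weight is at least 70).
    (d): 74 (licensee's 8 disregarded) ≥ 70 [met]
    (e): 66 (licensee's 53 disregarded) < 70 [not met]
  Not every element is met, so the complainant fails to carry Stage 2.
The licensee prevails.

stage 2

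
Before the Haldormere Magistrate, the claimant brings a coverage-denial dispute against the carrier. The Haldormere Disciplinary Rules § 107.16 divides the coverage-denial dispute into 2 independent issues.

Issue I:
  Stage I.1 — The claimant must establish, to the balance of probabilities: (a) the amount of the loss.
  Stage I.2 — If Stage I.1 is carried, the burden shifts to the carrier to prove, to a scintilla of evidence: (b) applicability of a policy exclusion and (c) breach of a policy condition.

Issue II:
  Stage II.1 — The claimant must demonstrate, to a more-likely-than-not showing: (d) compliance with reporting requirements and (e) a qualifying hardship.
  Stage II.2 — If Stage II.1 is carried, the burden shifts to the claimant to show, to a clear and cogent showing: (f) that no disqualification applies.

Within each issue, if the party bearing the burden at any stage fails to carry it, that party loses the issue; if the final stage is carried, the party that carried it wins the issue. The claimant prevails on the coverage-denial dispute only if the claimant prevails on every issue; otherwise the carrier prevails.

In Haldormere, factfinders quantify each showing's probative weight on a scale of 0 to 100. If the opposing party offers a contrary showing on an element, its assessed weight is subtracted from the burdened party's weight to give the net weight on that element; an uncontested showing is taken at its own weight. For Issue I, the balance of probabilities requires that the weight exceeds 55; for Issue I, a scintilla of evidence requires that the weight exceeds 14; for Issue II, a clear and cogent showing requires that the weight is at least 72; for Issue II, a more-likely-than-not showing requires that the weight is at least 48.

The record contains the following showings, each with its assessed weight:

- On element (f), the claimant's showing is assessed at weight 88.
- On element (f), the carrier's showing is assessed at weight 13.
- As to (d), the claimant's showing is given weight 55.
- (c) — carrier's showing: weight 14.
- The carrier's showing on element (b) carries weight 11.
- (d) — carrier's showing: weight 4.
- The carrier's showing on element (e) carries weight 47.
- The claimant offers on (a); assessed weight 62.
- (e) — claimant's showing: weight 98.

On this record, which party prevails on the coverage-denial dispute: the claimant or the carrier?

claimant

— Issue I —
Stage I.1 (claimant, the balance of probabilities, weight exceeds 55): (a) 62 > 55 — meets.
  The claimant carries Stage I.1; the carrier now bears the burden.
Stage I.2 (carrier, a scintilla of evidence, weight exceeds 14): (b) 11 ≤ 14 — fails; (c) 14 ≤ 14 — fails.
  Stage I.2 not carried; the carrier fails its burden.
The claimant prevails on this issue.
— Issue II —
Stage II.1 — burden on claimant; standard: a more-likely-than-not showing (weight is at least 48).
    (d): 55 − 4 = 51 ≥ 48 [met]
    (e): 98 − 47 = 51 ≥ 48 [met]
  All elements met. The claimant retains the burden for Stage II.2.
Stage II.2 — burden on claimant; standard: a clear and cogent showing (weight is at least 72).
    (f): 88 − 13 = 75 ≥ 72 [met]
  All elements met at the final stage.
All stages carried — the claimant prevails on this issue.
Per-issue: Issue I → claimant; Issue II → claimant. The claimant must prevail on every issue; overall, the claimant prevails.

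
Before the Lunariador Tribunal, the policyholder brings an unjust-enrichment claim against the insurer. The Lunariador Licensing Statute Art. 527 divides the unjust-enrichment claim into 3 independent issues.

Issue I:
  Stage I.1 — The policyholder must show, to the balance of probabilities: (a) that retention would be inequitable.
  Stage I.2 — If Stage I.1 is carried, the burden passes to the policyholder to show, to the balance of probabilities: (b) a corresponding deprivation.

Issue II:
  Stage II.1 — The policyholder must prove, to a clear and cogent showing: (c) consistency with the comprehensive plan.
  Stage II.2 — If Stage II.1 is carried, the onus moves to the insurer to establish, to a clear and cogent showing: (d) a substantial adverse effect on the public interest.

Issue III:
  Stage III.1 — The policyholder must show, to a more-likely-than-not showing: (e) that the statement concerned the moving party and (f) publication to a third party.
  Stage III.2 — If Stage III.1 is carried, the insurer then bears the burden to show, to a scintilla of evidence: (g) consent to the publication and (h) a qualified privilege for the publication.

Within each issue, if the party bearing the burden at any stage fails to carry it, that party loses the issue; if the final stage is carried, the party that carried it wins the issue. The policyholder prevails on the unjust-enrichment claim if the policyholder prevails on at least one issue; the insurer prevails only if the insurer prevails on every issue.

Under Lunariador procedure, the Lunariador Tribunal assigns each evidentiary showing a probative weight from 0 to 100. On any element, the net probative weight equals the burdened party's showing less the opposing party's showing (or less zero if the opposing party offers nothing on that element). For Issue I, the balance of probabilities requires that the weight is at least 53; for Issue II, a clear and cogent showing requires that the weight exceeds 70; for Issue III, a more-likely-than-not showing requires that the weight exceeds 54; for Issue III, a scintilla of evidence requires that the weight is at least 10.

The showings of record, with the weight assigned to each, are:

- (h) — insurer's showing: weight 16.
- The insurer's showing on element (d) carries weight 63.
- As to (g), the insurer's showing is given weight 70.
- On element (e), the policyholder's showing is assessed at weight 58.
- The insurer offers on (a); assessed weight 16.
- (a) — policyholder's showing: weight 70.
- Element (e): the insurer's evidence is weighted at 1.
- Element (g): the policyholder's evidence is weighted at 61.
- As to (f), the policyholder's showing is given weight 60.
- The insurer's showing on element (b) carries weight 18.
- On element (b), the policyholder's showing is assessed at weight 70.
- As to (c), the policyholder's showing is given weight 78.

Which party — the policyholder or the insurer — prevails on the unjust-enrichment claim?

policyholder

— Issue I —
Stage I.1 — burden on policyholder; standard: the balance of probabilities (weight is at least 53).
    (a): 70 − 16 = 54 ≥ 53 [met]
  Stage I.1 carried; the burden remains with the policyholder.
Stage I.2 — burden on policyholder; standard: the balance of probabilities (weight is at least 53).
    (b): 70 − 18 = 52 < 53 [not met]
  Stage I.2 not carried; the policyholder fails its burden.
The analysis ends at Stage I.2; the insurer prevails on this issue.
— Issue II —
Stage II.1 (policyholder, a clear and cogent showing, weight exceeds 70): (c) 78 > 70 — meets.
  Stage II.1 is satisfied; the onus moves to the insurer.
Stage II.2 (insurer, a clear and cogent showing, weight exceeds 70): (d) 63 ≤ 70 — fails.
  Stage II.2 not carried; the insurer fails its burden.
So the policyholder prevails on this issue.
— Issue III —
At Stage III.1 the policyholder must meet a more-likely-than-not showing (weight exceeds 54): on (e) the weight is 58 less the opposing 1 gives net 57, > 54, so (e) meets the standard; on (f) the weight is 60, which does exceed 54, so (f) meets the standard.
  The policyholder carries Stage III.1; the insurer now bears the burden.
At Stage III.2 the insurer must meet a scintilla of evidence (weight is at least 10): on (g) the weight is 70 less the opposing 61 gives net 9, which does not reach 10, so (g) does not meet the standard; on (h) the weight is 16, which does reach 10, so (h) meets the standard.
  Stage III.2 not carried; the insurer fails its burden.
The policyholder prevails on this issue.
Per-issue: Issue I → insurer; Issue II → policyholder; Issue III → policyholder. The policyholder must prevail on at least one issue; overall, the policyholder prevails.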